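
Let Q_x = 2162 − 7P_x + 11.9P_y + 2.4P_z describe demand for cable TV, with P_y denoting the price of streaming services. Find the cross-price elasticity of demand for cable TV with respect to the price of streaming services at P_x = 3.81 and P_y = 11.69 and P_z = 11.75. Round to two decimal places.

0.06

At P_x = 3.81 and P_y = 11.69 and P_z = 11.75: Q_x = 2302.641.
∂Q_x/∂P_y = 11.9.
ε = (∂Q_x/∂P_y)(P_y/Q_x) = 11.9 × (11.69/2302.641) ≈ 0.06.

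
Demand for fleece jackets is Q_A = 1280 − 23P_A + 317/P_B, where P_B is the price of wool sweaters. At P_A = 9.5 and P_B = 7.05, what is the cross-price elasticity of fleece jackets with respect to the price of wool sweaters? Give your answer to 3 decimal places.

-0.041

At P_A = 9.5 and P_B = 7.05: Q_A = 1106.465.
∂Q_A/∂P_B = −317/P_B² = -6.3779.
ε = (∂Q_A/∂P_B)(P_B/Q_A) = -6.3779 × (7.05/1106.465) ≈ -0.041.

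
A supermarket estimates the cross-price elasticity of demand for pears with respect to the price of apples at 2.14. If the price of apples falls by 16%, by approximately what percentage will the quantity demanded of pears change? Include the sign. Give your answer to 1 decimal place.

%ΔQ ≈ ε × %ΔP of apples = 2.14 × (-16%) = -34.2%.
Demand for pears falls by about 34.2%.

-34.2%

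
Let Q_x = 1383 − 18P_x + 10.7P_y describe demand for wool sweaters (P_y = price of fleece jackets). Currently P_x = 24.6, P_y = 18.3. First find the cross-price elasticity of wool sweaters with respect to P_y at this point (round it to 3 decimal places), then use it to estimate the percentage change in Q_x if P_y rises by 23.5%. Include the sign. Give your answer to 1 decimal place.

At P_x = 24.6, P_y = 18.3: Q_x = 1136.01.
∂Q_x/∂P_y = 10.7.
ε = (∂Q_x/∂P_y)(P_y/Q_x) = 10.7000 × 18.3/1136.01 ≈ 0.172.
%ΔQ_x ≈ ε × %ΔP_y = 0.172 × (23.5%) = 4.0%.

4.0%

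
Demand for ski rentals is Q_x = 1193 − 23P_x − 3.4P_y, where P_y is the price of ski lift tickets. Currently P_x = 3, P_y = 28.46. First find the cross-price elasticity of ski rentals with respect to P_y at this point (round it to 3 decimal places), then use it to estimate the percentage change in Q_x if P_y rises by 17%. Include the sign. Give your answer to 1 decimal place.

-1.6%

At P_x = 3, P_y = 28.46: Q_x = 1027.236.
∂Q_x/∂P_y = -3.4.
ε = (∂Q_x/∂P_y)(P_y/Q_x) = -3.4000 × 28.46/1027.236 ≈ -0.094.
%ΔQ_x ≈ ε × %ΔP_y = -0.094 × (17%) = -1.6%.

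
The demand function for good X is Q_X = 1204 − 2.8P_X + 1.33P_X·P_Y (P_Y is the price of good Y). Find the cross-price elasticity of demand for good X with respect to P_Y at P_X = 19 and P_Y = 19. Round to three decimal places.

At P_X = 19 and P_Y = 19: Q_X = 1630.93.
∂Q_X/∂P_Y = 1.33P_X = 1.33(19) = 25.2700.
ε = (∂Q_X/∂P_Y)(P_Y/Q_X) = 25.2700 × (19/1630.93) ≈ 0.294.
ε > 0: substitutes.

0.294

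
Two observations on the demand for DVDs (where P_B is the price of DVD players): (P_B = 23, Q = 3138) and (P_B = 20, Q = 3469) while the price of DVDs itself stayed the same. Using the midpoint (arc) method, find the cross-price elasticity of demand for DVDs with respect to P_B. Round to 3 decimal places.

ΔQ_A = 3469 − 3138 = 331; ΔP_B = 20 − 23 = -3.
Midpoints: Q̄_A = 3303.5, P̄_B = 21.50.
ε = (ΔQ_A/Q̄_A)/(ΔP_B/P̄_B) = (331/3303.5)/(-3/21.50) ≈ -0.718.

-0.718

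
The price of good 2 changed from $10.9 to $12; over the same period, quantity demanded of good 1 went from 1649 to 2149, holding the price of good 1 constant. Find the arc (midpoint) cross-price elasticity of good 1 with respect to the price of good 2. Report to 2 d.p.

ΔQ_1 = 2149 − 1649 = 500; ΔP_2 = 12 − 10.9 = 1.1.
Midpoints: Q̄_1 = 1899.0, P̄_2 = 11.45.
ε = (ΔQ_1/Q̄_1)/(ΔP_2/P̄_2) = (500/1899.0)/(1.1/11.45) ≈ 2.74.

2.74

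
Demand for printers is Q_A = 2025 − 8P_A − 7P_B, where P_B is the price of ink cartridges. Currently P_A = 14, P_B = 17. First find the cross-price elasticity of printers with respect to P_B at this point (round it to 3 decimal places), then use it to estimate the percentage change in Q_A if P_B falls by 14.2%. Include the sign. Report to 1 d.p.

0.9%

At P_A = 14, P_B = 17: Q_A = 1794.
∂Q_A/∂P_B = -7.
ε = (∂Q_A/∂P_B)(P_B/Q_A) = -7.0000 × 17/1794 ≈ -0.066.
%ΔQ_A ≈ ε × %ΔP_B = -0.066 × (-14.2%) = 0.9%.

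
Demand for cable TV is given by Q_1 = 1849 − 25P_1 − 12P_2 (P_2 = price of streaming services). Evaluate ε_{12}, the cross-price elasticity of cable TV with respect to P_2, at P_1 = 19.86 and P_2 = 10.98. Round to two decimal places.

At P_1 = 19.86 and P_2 = 10.98: Q_1 = 1220.74.
∂Q_1/∂P_2 = -12.
ε = (∂Q_1/∂P_2)(P_2/Q_1) = -12 × (10.98/1220.74) ≈ -0.11.
Since ε < 0, cable TV and streaming services are complements.

-0.11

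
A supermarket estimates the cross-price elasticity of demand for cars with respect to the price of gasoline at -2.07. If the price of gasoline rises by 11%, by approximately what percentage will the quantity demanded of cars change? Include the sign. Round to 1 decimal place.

-22.8%

%ΔQ ≈ ε × %ΔP of gasoline = -2.07 × (11%) = -22.8%.
Demand for cars falls by about 22.8%.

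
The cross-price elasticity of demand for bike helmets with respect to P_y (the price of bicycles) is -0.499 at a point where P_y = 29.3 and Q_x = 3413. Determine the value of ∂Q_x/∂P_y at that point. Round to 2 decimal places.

-58.13

ε = (∂Q_x/∂P_y)·(P_y/Q_x) ⇒ ∂Q_x/∂P_y = ε·Q_x/P_y = -0.499 × 3413/29.3 ≈ -58.13.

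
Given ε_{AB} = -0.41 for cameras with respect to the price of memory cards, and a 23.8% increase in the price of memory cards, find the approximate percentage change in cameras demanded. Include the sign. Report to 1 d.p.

-9.8%

%ΔQ ≈ ε × %ΔP of memory cards = -0.41 × (23.8%) = -9.8%.
Demand for cameras falls by about 9.8%.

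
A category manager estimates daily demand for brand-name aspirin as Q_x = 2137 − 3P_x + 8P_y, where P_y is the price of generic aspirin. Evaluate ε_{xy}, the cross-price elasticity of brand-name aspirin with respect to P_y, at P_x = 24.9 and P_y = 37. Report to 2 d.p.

0.13

At P_x = 24.9 and P_y = 37: Q_x = 2358.3.
∂Q_x/∂P_y = 8.
ε = (∂Q_x/∂P_y)(P_y/Q_x) = 8 × (37/2358.3) ≈ 0.13.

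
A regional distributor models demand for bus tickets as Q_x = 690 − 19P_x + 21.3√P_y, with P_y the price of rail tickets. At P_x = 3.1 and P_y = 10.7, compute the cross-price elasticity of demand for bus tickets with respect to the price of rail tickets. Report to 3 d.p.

0.050

At P_x = 3.1 and P_y = 10.7: Q_x = 700.774.
∂Q_x/∂P_y = 21.3/(2√P_y) = 21.3/(2√10.7) = 3.2558.
ε = (∂Q_x/∂P_y)(P_y/Q_x) = 3.2558 × (10.7/700.774) ≈ 0.050.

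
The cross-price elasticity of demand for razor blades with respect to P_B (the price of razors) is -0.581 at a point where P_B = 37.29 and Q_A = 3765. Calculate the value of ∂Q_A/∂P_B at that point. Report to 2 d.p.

-58.66

ε = (∂Q_A/∂P_B)·(P_B/Q_A) ⇒ ∂Q_A/∂P_B = ε·Q_A/P_B = -0.581 × 3765/37.29 ≈ -58.66.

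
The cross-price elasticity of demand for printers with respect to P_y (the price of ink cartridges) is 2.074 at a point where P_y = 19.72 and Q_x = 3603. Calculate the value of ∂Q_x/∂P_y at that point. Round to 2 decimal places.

ε = (∂Q_x/∂P_y)·(P_y/Q_x) ⇒ ∂Q_x/∂P_y = ε·Q_x/P_y = 2.074 × 3603/19.72 ≈ 378.94.

378.94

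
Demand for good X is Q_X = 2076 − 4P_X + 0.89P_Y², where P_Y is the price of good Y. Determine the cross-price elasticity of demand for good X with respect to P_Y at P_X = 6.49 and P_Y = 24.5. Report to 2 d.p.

At P_X = 6.49 and P_Y = 24.5: Q_X = 2584.262.
∂Q_X/∂P_Y = 1.78P_Y = 1.78(24.5) = 43.6100.
ε = (∂Q_X/∂P_Y)(P_Y/Q_X) = 43.6100 × (24.5/2584.262) ≈ 0.41.

0.41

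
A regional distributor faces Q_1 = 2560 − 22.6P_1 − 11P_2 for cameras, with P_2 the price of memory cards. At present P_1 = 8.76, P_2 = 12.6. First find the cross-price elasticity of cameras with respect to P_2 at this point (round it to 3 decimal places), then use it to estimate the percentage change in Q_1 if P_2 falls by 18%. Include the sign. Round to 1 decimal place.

1.1%

At P_1 = 8.76, P_2 = 12.6: Q_1 = 2223.424.
∂Q_1/∂P_2 = -11.
ε = (∂Q_1/∂P_2)(P_2/Q_1) = -11.0000 × 12.6/2223.424 ≈ -0.062.
%ΔQ_1 ≈ ε × %ΔP_2 = -0.062 × (-18%) = 1.1%.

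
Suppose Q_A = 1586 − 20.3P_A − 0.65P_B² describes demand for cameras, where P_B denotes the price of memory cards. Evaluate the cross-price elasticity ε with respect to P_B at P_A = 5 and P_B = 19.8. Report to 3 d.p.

At P_A = 5 and P_B = 19.8: Q_A = 1229.674.
∂Q_A/∂P_B = -1.3P_B = -1.3(19.8) = -25.7400.
ε = (∂Q_A/∂P_B)(P_B/Q_A) = -25.7400 × (19.8/1229.674) ≈ -0.414.
ε < 0: complements.

-0.414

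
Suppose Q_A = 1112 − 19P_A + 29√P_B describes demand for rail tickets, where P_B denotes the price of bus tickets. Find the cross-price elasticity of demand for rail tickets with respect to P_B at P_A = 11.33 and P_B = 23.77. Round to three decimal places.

0.068

At P_A = 11.33 and P_B = 23.77: Q_A = 1038.118.
∂Q_A/∂P_B = 29/(2√P_B) = 29/(2√23.77) = 2.9741.
ε = (∂Q_A/∂P_B)(P_B/Q_A) = 2.9741 × (23.77/1038.118) ≈ 0.068.
ε > 0: substitutes.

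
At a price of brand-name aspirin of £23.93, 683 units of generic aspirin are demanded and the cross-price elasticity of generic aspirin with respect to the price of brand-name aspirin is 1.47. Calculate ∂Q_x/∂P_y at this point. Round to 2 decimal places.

41.96

ε = (∂Q_x/∂P_y)·(P_y/Q_x) ⇒ ∂Q_x/∂P_y = ε·Q_x/P_y = 1.47 × 683/23.93 ≈ 41.96.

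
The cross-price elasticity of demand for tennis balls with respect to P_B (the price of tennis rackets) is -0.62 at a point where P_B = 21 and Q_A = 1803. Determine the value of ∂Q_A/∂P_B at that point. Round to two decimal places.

ε = (∂Q_A/∂P_B)·(P_B/Q_A) ⇒ ∂Q_A/∂P_B = ε·Q_A/P_B = -0.62 × 1803/21 ≈ -53.23.

-53.23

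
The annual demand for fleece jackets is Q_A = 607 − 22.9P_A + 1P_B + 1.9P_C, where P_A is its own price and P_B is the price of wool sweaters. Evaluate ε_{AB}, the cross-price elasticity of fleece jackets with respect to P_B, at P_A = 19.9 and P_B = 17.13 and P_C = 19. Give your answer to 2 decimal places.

At P_A = 19.9 and P_B = 17.13 and P_C = 19: Q_A = 204.52.
∂Q_A/∂P_B = 1.
ε = (∂Q_A/∂P_B)(P_B/Q_A) = 1 × (17.13/204.52) ≈ 0.08.
Since ε > 0, fleece jackets and wool sweaters are substitutes.

0.08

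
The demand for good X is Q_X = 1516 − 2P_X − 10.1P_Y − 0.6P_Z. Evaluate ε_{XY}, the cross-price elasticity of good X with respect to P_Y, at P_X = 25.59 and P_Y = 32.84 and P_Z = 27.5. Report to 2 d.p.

At P_X = 25.59 and P_Y = 32.84 and P_Z = 27.5: Q_X = 1116.636.
∂Q_X/∂P_Y = -10.1.
ε = (∂Q_X/∂P_Y)(P_Y/Q_X) = -10.1 × (32.84/1116.636) ≈ -0.30.
Since ε < 0, good X and good Y are complements.

-0.30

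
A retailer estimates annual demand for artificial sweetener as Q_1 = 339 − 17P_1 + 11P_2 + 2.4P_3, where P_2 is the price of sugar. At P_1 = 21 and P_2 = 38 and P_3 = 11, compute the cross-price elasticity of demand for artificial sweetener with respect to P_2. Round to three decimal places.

0.980

At P_1 = 21 and P_2 = 38 and P_3 = 11: Q_1 = 426.4.
∂Q_1/∂P_2 = 11.
ε = (∂Q_1/∂P_2)(P_2/Q_1) = 11 × (38/426.4) ≈ 0.980.
Since ε > 0, artificial sweetener and sugar are substitutes.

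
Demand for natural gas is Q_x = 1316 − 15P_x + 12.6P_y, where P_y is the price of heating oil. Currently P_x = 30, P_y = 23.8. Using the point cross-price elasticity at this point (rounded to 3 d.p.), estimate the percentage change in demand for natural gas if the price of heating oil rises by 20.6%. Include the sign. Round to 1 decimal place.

At P_x = 30, P_y = 23.8: Q_x = 1165.88.
∂Q_x/∂P_y = 12.6.
ε = (∂Q_x/∂P_y)(P_y/Q_x) = 12.6000 × 23.8/1165.88 ≈ 0.257.
%ΔQ_x ≈ ε × %ΔP_y = 0.257 × (20.6%) = 5.3%.

5.3%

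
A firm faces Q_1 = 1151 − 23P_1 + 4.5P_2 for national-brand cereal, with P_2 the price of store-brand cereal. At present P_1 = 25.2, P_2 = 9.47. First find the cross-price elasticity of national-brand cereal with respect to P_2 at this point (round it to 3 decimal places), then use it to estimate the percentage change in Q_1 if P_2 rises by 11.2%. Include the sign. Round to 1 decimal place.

At P_1 = 25.2, P_2 = 9.47: Q_1 = 614.015.
∂Q_1/∂P_2 = 4.5.
ε = (∂Q_1/∂P_2)(P_2/Q_1) = 4.5000 × 9.47/614.015 ≈ 0.069.
%ΔQ_1 ≈ ε × %ΔP_2 = 0.069 × (11.2%) = 0.8%.

0.8%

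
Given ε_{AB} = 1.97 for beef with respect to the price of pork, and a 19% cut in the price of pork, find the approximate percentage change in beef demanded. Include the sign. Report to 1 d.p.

-37.4%

%ΔQ ≈ ε × %ΔP of pork = 1.97 × (-19%) = -37.4%.
Demand for beef falls by about 37.4%.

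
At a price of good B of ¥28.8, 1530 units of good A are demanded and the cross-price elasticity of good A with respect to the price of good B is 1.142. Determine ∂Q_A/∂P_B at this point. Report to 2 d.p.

60.67

ε = (∂Q_A/∂P_B)·(P_B/Q_A) ⇒ ∂Q_A/∂P_B = ε·Q_A/P_B = 1.142 × 1530/28.8 ≈ 60.67.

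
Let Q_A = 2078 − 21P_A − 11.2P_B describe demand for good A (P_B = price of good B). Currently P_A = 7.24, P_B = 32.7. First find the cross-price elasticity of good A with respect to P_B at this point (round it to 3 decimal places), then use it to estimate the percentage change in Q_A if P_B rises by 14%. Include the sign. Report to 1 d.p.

At P_A = 7.24, P_B = 32.7: Q_A = 1559.72.
∂Q_A/∂P_B = -11.2.
ε = (∂Q_A/∂P_B)(P_B/Q_A) = -11.2000 × 32.7/1559.72 ≈ -0.235.
%ΔQ_A ≈ ε × %ΔP_B = -0.235 × (14%) = -3.3%.

-3.3%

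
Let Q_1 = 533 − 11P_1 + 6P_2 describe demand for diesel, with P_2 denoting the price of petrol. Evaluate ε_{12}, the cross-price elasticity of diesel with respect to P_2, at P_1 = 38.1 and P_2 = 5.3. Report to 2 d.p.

0.22

At P_1 = 38.1 and P_2 = 5.3: Q_1 = 145.7.
∂Q_1/∂P_2 = 6.
ε = (∂Q_1/∂P_2)(P_2/Q_1) = 6 × (5.3/145.7) ≈ 0.22.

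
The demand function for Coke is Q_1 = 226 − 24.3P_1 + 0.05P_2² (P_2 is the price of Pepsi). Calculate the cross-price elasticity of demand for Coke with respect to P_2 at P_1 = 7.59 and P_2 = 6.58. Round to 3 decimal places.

At P_1 = 7.59 and P_2 = 6.58: Q_1 = 43.728.
∂Q_1/∂P_2 = 0.1P_2 = 0.1(6.58) = 0.6580.
ε = (∂Q_1/∂P_2)(P_2/Q_1) = 0.6580 × (6.58/43.728) ≈ 0.099.

0.099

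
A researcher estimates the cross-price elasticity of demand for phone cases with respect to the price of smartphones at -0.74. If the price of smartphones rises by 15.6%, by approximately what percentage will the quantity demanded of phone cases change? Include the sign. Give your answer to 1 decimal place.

-11.5%

%ΔQ ≈ ε × %ΔP of smartphones = -0.74 × (15.6%) = -11.5%.
Demand for phone cases falls by about 11.5%.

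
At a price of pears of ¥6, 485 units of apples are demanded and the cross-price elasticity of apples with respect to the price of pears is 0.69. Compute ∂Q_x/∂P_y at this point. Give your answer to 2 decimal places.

ε = (∂Q_x/∂P_y)·(P_y/Q_x) ⇒ ∂Q_x/∂P_y = ε·Q_x/P_y = 0.69 × 485/6 ≈ 55.78.

55.78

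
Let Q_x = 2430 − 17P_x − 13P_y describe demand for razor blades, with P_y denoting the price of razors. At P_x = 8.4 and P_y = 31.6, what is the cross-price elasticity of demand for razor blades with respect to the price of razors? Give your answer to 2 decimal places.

-0.22

At P_x = 8.4 and P_y = 31.6: Q_x = 1876.4.
∂Q_x/∂P_y = -13.
ε = (∂Q_x/∂P_y)(P_y/Q_x) = -13 × (31.6/1876.4) ≈ -0.22.
Since ε < 0, razor blades and razors are complements.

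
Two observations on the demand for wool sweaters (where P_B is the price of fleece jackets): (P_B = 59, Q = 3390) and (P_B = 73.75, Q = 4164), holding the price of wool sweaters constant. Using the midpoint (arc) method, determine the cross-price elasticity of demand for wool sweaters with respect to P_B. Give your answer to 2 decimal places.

0.92

ΔQ_A = 4164 − 3390 = 774; ΔP_B = 73.75 − 59 = 14.75.
Midpoints: Q̄_A = 3777.0, P̄_B = 66.38.
ε = (ΔQ_A/Q̄_A)/(ΔP_B/P̄_B) = (774/3777.0)/(14.75/66.38) ≈ 0.92.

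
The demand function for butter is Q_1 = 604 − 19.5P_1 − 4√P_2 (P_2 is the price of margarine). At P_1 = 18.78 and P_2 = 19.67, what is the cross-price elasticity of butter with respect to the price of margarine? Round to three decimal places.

At P_1 = 18.78 and P_2 = 19.67: Q_1 = 220.050.
∂Q_1/∂P_2 = -4/(2√P_2) = -4/(2√19.67) = -0.4509.
ε = (∂Q_1/∂P_2)(P_2/Q_1) = -0.4509 × (19.67/220.050) ≈ -0.040.

-0.040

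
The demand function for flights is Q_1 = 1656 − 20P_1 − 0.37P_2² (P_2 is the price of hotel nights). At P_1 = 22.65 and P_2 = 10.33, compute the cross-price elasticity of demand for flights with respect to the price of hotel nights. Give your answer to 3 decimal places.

At P_1 = 22.65 and P_2 = 10.33: Q_1 = 1163.518.
∂Q_1/∂P_2 = -0.74P_2 = -0.74(10.33) = -7.6442.
ε = (∂Q_1/∂P_2)(P_2/Q_1) = -7.6442 × (10.33/1163.518) ≈ -0.068.

-0.068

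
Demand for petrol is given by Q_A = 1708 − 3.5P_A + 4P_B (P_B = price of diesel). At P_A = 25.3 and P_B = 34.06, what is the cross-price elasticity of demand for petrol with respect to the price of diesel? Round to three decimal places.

At P_A = 25.3 and P_B = 34.06: Q_A = 1755.69.
∂Q_A/∂P_B = 4.
ε = (∂Q_A/∂P_B)(P_B/Q_A) = 4 × (34.06/1755.69) ≈ 0.078.
Since ε > 0, petrol and diesel are substitutes.

0.078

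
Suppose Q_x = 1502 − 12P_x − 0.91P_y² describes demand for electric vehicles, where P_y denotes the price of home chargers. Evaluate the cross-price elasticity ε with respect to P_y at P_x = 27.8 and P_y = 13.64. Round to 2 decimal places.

-0.34

At P_x = 27.8 and P_y = 13.64: Q_x = 999.095.
∂Q_x/∂P_y = -1.82P_y = -1.82(13.64) = -24.8248.
ε = (∂Q_x/∂P_y)(P_y/Q_x) = -24.8248 × (13.64/999.095) ≈ -0.34.
ε < 0: complements.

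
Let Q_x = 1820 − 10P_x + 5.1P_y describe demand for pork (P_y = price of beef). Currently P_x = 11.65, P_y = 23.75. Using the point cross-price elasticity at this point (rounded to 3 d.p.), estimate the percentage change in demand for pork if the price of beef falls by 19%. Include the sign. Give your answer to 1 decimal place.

At P_x = 11.65, P_y = 23.75: Q_x = 1824.625.
∂Q_x/∂P_y = 5.1.
ε = (∂Q_x/∂P_y)(P_y/Q_x) = 5.1000 × 23.75/1824.625 ≈ 0.066.
%ΔQ_x ≈ ε × %ΔP_y = 0.066 × (-19%) = -1.3%.

-1.3%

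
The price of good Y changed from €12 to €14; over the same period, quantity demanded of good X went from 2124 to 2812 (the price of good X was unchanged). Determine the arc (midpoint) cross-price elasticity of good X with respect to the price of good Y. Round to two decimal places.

ΔQ_X = 2812 − 2124 = 688; ΔP_Y = 14 − 12 = 2.
Midpoints: Q̄_X = 2468.0, P̄_Y = 13.00.
ε = (ΔQ_X/Q̄_X)/(ΔP_Y/P̄_Y) = (688/2468.0)/(2/13.00) ≈ 1.81.

1.81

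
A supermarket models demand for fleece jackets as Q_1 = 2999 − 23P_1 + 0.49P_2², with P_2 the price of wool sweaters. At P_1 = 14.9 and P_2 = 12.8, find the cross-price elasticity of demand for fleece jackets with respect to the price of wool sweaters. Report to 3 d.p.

At P_1 = 14.9 and P_2 = 12.8: Q_1 = 2736.582.
∂Q_1/∂P_2 = 0.98P_2 = 0.98(12.8) = 12.5440.
ε = (∂Q_1/∂P_2)(P_2/Q_1) = 12.5440 × (12.8/2736.582) ≈ 0.059.

0.059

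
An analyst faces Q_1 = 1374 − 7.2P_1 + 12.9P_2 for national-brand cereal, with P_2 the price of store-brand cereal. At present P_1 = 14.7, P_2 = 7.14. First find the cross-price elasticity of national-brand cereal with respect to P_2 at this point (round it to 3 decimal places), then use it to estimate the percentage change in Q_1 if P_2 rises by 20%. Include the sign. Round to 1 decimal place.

1.4%

At P_1 = 14.7, P_2 = 7.14: Q_1 = 1360.266.
∂Q_1/∂P_2 = 12.9.
ε = (∂Q_1/∂P_2)(P_2/Q_1) = 12.9000 × 7.14/1360.266 ≈ 0.068.
%ΔQ_1 ≈ ε × %ΔP_2 = 0.068 × (20%) = 1.4%.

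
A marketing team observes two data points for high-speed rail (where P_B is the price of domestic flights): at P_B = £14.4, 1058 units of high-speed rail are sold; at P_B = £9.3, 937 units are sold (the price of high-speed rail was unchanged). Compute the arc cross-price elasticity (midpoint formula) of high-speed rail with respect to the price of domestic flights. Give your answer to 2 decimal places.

ΔQ_A = 937 − 1058 = -121; ΔP_B = 9.3 − 14.4 = -5.1.
Midpoints: Q̄_A = 997.5, P̄_B = 11.85.
ε = (ΔQ_A/Q̄_A)/(ΔP_B/P̄_B) = (-121/997.5)/(-5.1/11.85) ≈ 0.28.

0.28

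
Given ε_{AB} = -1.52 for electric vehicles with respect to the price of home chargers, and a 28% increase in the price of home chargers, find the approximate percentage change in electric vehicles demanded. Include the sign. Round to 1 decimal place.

%ΔQ ≈ ε × %ΔP of home chargers = -1.52 × (28%) = -42.6%.

-42.6%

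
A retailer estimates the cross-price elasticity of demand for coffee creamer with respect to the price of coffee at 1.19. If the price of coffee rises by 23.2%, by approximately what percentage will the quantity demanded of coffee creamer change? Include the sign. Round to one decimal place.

%ΔQ ≈ ε × %ΔP of coffee = 1.19 × (23.2%) = 27.6%.

27.6%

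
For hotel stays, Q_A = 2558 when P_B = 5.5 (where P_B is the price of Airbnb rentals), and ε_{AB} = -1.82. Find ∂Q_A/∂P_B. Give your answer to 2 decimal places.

ε = (∂Q_A/∂P_B)·(P_B/Q_A) ⇒ ∂Q_A/∂P_B = ε·Q_A/P_B = -1.82 × 2558/5.5 ≈ -846.47.

-846.47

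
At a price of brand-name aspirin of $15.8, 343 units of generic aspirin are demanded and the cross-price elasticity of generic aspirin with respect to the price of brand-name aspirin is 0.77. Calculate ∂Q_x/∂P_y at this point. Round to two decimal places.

ε = (∂Q_x/∂P_y)·(P_y/Q_x) ⇒ ∂Q_x/∂P_y = ε·Q_x/P_y = 0.77 × 343/15.8 ≈ 16.72.

16.72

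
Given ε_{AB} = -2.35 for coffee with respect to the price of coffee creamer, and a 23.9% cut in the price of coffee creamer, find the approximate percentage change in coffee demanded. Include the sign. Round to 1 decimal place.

%ΔQ ≈ ε × %ΔP of coffee creamer = -2.35 × (-23.9%) = 56.2%.
Demand for coffee rises by about 56.2%.

56.2%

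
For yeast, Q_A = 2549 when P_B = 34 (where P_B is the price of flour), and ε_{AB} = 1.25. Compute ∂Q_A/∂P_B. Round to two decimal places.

93.71

ε = (∂Q_A/∂P_B)·(P_B/Q_A) ⇒ ∂Q_A/∂P_B = ε·Q_A/P_B = 1.25 × 2549/34 ≈ 93.71.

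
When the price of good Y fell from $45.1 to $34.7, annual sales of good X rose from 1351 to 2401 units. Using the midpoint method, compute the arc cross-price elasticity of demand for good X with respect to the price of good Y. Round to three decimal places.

-2.147

ΔQ_X = 2401 − 1351 = 1050; ΔP_Y = 34.7 − 45.1 = -10.4.
Midpoints: Q̄_X = 1876.0, P̄_Y = 39.90.
ε = (ΔQ_X/Q̄_X)/(ΔP_Y/P̄_Y) = (1050/1876.0)/(-10.4/39.90) ≈ -2.147.
ε < 0: good X and good Y are complements.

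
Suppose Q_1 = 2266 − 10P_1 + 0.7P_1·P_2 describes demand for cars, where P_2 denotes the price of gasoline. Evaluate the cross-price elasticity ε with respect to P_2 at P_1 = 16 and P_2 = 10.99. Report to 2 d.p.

At P_1 = 16 and P_2 = 10.99: Q_1 = 2229.088.
∂Q_1/∂P_2 = 0.7P_1 = 0.7(16) = 11.2000.
ε = (∂Q_1/∂P_2)(P_2/Q_1) = 11.2000 × (10.99/2229.088) ≈ 0.06.
ε > 0: substitutes.

0.06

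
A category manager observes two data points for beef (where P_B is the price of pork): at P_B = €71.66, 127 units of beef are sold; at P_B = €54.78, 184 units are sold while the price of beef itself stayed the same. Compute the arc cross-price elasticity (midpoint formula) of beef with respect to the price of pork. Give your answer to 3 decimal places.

-1.373

ΔQ_A = 184 − 127 = 57; ΔP_B = 54.78 − 71.66 = -16.88.
Midpoints: Q̄_A = 155.5, P̄_B = 63.22.
ε = (ΔQ_A/Q̄_A)/(ΔP_B/P̄_B) = (57/155.5)/(-16.88/63.22) ≈ -1.373.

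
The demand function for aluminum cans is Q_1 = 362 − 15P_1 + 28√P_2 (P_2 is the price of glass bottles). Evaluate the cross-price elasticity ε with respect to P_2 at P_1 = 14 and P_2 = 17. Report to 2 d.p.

0.22

At P_1 = 14 and P_2 = 17: Q_1 = 267.447.
∂Q_1/∂P_2 = 28/(2√P_2) = 28/(2√17) = 3.3955.
ε = (∂Q_1/∂P_2)(P_2/Q_1) = 3.3955 × (17/267.447) ≈ 0.22.
ε > 0: substitutes.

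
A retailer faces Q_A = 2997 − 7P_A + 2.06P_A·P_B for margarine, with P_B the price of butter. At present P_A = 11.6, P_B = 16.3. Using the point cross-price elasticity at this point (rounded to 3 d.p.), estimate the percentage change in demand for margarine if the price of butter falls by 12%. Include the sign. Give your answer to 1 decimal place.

At P_A = 11.6, P_B = 16.3: Q_A = 3305.305.
∂Q_A/∂P_B = 2.06P_A = 23.8960.
ε = (∂Q_A/∂P_B)(P_B/Q_A) = 23.8960 × 16.3/3305.305 ≈ 0.118.
%ΔQ_A ≈ ε × %ΔP_B = 0.118 × (-12%) = -1.4%.

-1.4%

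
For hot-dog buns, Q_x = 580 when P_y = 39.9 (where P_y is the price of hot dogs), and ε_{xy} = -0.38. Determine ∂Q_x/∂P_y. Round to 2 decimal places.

-5.52

ε = (∂Q_x/∂P_y)·(P_y/Q_x) ⇒ ∂Q_x/∂P_y = ε·Q_x/P_y = -0.38 × 580/39.9 ≈ -5.52.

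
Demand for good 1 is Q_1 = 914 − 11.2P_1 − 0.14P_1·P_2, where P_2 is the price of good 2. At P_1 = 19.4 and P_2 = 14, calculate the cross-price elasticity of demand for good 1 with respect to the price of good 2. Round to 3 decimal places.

At P_1 = 19.4 and P_2 = 14: Q_1 = 658.696.
∂Q_1/∂P_2 = -0.14P_1 = -0.14(19.4) = -2.7160.
ε = (∂Q_1/∂P_2)(P_2/Q_1) = -2.7160 × (14/658.696) ≈ -0.058.

-0.058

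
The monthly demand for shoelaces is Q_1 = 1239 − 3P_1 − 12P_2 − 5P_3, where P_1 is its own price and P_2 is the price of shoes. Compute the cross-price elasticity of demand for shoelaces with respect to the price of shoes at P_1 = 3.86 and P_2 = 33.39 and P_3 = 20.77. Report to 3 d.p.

-0.554

At P_1 = 3.86 and P_2 = 33.39 and P_3 = 20.77: Q_1 = 722.89.
∂Q_1/∂P_2 = -12.
ε = (∂Q_1/∂P_2)(P_2/Q_1) = -12 × (33.39/722.89) ≈ -0.554.
Since ε < 0, shoelaces and shoes are complements.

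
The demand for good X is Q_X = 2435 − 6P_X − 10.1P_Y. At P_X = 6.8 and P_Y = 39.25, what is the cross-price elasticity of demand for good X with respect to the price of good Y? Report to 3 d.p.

At P_X = 6.8 and P_Y = 39.25: Q_X = 1997.775.
∂Q_X/∂P_Y = -10.1.
ε = (∂Q_X/∂P_Y)(P_Y/Q_X) = -10.1 × (39.25/1997.775) ≈ -0.198.

-0.198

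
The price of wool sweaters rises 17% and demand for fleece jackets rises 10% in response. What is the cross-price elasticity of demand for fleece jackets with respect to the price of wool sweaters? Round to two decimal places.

0.59

ε = (%ΔQ of fleece jackets) / (%ΔP of wool sweaters) = (10%) / (17%) ≈ 0.59.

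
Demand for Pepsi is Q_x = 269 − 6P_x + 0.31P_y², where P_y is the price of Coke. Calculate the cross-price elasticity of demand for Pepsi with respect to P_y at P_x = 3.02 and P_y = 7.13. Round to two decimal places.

0.12

At P_x = 3.02 and P_y = 7.13: Q_x = 266.639.
∂Q_x/∂P_y = 0.62P_y = 0.62(7.13) = 4.4206.
ε = (∂Q_x/∂P_y)(P_y/Q_x) = 4.4206 × (7.13/266.639) ≈ 0.12.
ε > 0: substitutes.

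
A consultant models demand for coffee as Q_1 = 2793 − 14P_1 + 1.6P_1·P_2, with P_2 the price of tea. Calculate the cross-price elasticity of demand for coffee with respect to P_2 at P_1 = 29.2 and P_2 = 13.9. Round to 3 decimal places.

At P_1 = 29.2 and P_2 = 13.9: Q_1 = 3033.608.
∂Q_1/∂P_2 = 1.6P_1 = 1.6(29.2) = 46.7200.
ε = (∂Q_1/∂P_2)(P_2/Q_1) = 46.7200 × (13.9/3033.608) ≈ 0.214.
ε > 0: substitutes.

0.214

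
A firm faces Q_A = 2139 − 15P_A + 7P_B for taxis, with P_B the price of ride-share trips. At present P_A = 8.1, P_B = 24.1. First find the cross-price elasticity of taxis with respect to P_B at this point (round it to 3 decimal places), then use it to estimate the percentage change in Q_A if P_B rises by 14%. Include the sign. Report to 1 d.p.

1.1%

At P_A = 8.1, P_B = 24.1: Q_A = 2186.2.
∂Q_A/∂P_B = 7.
ε = (∂Q_A/∂P_B)(P_B/Q_A) = 7.0000 × 24.1/2186.2 ≈ 0.077.
%ΔQ_A ≈ ε × %ΔP_B = 0.077 × (14%) = 1.1%.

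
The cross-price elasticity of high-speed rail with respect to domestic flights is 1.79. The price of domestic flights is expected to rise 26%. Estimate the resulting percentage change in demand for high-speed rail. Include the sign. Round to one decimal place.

%ΔQ ≈ ε × %ΔP of domestic flights = 1.79 × (26%) = 46.5%.
Demand for high-speed rail rises by about 46.5%.

46.5%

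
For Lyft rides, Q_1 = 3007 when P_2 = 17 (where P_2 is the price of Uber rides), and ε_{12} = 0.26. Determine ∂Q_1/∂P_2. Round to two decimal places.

ε = (∂Q_1/∂P_2)·(P_2/Q_1) ⇒ ∂Q_1/∂P_2 = ε·Q_1/P_2 = 0.26 × 3007/17 ≈ 45.99.

45.99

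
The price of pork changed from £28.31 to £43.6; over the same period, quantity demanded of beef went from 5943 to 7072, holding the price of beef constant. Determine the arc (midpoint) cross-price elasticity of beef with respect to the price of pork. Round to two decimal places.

0.41

ΔQ_A = 7072 − 5943 = 1129; ΔP_B = 43.6 − 28.31 = 15.29.
Midpoints: Q̄_A = 6507.5, P̄_B = 35.95.
ε = (ΔQ_A/Q̄_A)/(ΔP_B/P̄_B) = (1129/6507.5)/(15.29/35.95) ≈ 0.41.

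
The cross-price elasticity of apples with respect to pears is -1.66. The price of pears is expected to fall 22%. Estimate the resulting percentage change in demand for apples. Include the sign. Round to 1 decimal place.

36.5%

%ΔQ ≈ ε × %ΔP of pears = -1.66 × (-22%) = 36.5%.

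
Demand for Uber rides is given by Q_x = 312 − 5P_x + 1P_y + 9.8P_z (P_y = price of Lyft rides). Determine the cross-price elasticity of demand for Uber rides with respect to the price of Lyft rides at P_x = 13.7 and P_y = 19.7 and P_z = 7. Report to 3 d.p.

0.059

At P_x = 13.7 and P_y = 19.7 and P_z = 7: Q_x = 331.8.
∂Q_x/∂P_y = 1.
ε = (∂Q_x/∂P_y)(P_y/Q_x) = 1 × (19.7/331.8) ≈ 0.059.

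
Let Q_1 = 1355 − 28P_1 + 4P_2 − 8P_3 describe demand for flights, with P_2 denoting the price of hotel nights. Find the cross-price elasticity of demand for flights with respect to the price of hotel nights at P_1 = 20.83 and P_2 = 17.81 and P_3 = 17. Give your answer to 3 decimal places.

0.101

At P_1 = 20.83 and P_2 = 17.81 and P_3 = 17: Q_1 = 707.
∂Q_1/∂P_2 = 4.
ε = (∂Q_1/∂P_2)(P_2/Q_1) = 4 × (17.81/707) ≈ 0.101.
Since ε > 0, flights and hotel nights are substitutes.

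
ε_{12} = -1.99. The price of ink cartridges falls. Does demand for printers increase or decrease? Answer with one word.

ε < 0 and the price of ink cartridges falls, so the quantity of printers moves in the opposite direction: it increases.

increase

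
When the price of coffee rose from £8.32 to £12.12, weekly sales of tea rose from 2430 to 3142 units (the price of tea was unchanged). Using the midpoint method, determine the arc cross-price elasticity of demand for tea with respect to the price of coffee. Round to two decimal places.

0.69

ΔQ_A = 3142 − 2430 = 712; ΔP_B = 12.12 − 8.32 = 3.8.
Midpoints: Q̄_A = 2786.0, P̄_B = 10.22.
ε = (ΔQ_A/Q̄_A)/(ΔP_B/P̄_B) = (712/2786.0)/(3.8/10.22) ≈ 0.69.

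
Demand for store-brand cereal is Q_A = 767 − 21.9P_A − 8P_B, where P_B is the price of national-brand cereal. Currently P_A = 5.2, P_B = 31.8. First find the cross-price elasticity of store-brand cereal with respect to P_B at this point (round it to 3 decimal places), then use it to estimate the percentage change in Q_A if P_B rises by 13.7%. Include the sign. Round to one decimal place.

-8.7%

At P_A = 5.2, P_B = 31.8: Q_A = 398.72.
∂Q_A/∂P_B = -8.
ε = (∂Q_A/∂P_B)(P_B/Q_A) = -8.0000 × 31.8/398.72 ≈ -0.638.
%ΔQ_A ≈ ε × %ΔP_B = -0.638 × (13.7%) = -8.7%.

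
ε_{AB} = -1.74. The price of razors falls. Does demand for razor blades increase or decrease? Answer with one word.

ε < 0 and the price of razors falls, so the quantity of razor blades moves in the opposite direction: it increases.

increase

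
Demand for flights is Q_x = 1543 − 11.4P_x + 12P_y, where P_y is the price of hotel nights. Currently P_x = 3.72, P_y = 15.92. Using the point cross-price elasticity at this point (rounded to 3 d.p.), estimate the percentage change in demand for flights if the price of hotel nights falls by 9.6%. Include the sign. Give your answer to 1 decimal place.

At P_x = 3.72, P_y = 15.92: Q_x = 1691.632.
∂Q_x/∂P_y = 12.
ε = (∂Q_x/∂P_y)(P_y/Q_x) = 12.0000 × 15.92/1691.632 ≈ 0.113.
%ΔQ_x ≈ ε × %ΔP_y = 0.113 × (-9.6%) = -1.1%.

-1.1%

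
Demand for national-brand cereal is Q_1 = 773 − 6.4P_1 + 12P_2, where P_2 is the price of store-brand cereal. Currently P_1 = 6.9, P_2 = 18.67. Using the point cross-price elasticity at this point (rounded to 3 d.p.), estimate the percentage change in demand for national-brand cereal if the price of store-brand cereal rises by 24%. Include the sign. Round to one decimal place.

5.6%

At P_1 = 6.9, P_2 = 18.67: Q_1 = 952.88.
∂Q_1/∂P_2 = 12.
ε = (∂Q_1/∂P_2)(P_2/Q_1) = 12.0000 × 18.67/952.88 ≈ 0.235.
%ΔQ_1 ≈ ε × %ΔP_2 = 0.235 × (24%) = 5.6%.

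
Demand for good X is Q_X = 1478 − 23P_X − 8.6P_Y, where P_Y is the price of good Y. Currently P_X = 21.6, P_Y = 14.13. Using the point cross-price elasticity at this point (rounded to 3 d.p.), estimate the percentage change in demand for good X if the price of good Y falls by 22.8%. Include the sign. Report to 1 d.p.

3.2%

At P_X = 21.6, P_Y = 14.13: Q_X = 859.682.
∂Q_X/∂P_Y = -8.6.
ε = (∂Q_X/∂P_Y)(P_Y/Q_X) = -8.6000 × 14.13/859.682 ≈ -0.141.
%ΔQ_X ≈ ε × %ΔP_Y = -0.141 × (-22.8%) = 3.2%.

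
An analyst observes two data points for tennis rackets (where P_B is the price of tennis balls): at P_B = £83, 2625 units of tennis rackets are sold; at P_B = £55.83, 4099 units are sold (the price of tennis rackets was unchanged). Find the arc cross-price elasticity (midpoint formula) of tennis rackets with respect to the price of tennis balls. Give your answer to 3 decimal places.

ΔQ_A = 4099 − 2625 = 1474; ΔP_B = 55.83 − 83 = -27.17.
Midpoints: Q̄_A = 3362.0, P̄_B = 69.41.
ε = (ΔQ_A/Q̄_A)/(ΔP_B/P̄_B) = (1474/3362.0)/(-27.17/69.41) ≈ -1.120.
ε < 0: tennis rackets and tennis balls are complements.

-1.120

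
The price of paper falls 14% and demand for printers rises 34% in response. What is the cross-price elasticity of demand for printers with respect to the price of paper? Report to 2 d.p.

ε = (%ΔQ of printers) / (%ΔP of paper) = (34%) / (-14%) ≈ -2.43.
Negative cross-price elasticity: complements.

-2.43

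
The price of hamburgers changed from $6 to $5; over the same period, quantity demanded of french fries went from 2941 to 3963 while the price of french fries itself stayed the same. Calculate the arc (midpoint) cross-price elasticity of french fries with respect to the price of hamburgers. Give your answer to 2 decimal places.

ΔQ_A = 3963 − 2941 = 1022; ΔP_B = 5 − 6 = -1.
Midpoints: Q̄_A = 3452.0, P̄_B = 5.50.
ε = (ΔQ_A/Q̄_A)/(ΔP_B/P̄_B) = (1022/3452.0)/(-1/5.50) ≈ -1.63.
ε < 0: french fries and hamburgers are complements.

-1.63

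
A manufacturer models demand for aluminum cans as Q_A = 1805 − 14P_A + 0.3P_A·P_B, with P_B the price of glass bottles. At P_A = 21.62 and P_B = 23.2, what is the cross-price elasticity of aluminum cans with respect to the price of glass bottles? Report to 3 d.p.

0.091

At P_A = 21.62 and P_B = 23.2: Q_A = 1652.795.
∂Q_A/∂P_B = 0.3P_A = 0.3(21.62) = 6.4860.
ε = (∂Q_A/∂P_B)(P_B/Q_A) = 6.4860 × (23.2/1652.795) ≈ 0.091.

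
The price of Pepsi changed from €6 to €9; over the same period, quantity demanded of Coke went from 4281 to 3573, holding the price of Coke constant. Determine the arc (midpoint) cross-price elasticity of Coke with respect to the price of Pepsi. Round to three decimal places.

-0.451

ΔQ_A = 3573 − 4281 = -708; ΔP_B = 9 − 6 = 3.
Midpoints: Q̄_A = 3927.0, P̄_B = 7.50.
ε = (ΔQ_A/Q̄_A)/(ΔP_B/P̄_B) = (-708/3927.0)/(3/7.50) ≈ -0.451.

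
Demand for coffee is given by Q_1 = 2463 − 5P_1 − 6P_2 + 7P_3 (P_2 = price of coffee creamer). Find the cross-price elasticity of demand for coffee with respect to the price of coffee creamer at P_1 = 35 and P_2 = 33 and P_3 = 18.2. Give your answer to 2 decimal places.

At P_1 = 35 and P_2 = 33 and P_3 = 18.2: Q_1 = 2217.4.
∂Q_1/∂P_2 = -6.
ε = (∂Q_1/∂P_2)(P_2/Q_1) = -6 × (33/2217.4) ≈ -0.09.

-0.09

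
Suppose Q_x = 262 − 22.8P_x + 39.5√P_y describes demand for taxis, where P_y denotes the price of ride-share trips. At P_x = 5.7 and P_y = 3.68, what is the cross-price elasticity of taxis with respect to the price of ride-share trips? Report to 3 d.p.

At P_x = 5.7 and P_y = 3.68: Q_x = 207.814.
∂Q_x/∂P_y = 39.5/(2√P_y) = 39.5/(2√3.68) = 10.2954.
ε = (∂Q_x/∂P_y)(P_y/Q_x) = 10.2954 × (3.68/207.814) ≈ 0.182.

0.182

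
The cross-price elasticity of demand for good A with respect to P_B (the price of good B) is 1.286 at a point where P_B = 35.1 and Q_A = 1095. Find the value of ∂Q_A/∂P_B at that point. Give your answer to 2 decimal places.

40.12

ε = (∂Q_A/∂P_B)·(P_B/Q_A) ⇒ ∂Q_A/∂P_B = ε·Q_A/P_B = 1.286 × 1095/35.1 ≈ 40.12.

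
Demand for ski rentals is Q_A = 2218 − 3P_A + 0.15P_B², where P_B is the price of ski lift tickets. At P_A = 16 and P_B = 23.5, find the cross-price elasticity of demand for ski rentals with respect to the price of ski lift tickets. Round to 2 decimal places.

At P_A = 16 and P_B = 23.5: Q_A = 2252.838.
∂Q_A/∂P_B = 0.3P_B = 0.3(23.5) = 7.0500.
ε = (∂Q_A/∂P_B)(P_B/Q_A) = 7.0500 × (23.5/2252.838) ≈ 0.07.
ε > 0: substitutes.

0.07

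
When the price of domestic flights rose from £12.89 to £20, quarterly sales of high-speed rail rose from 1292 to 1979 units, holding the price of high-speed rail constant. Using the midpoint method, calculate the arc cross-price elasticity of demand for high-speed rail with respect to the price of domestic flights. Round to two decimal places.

0.97

ΔQ_A = 1979 − 1292 = 687; ΔP_B = 20 − 12.89 = 7.11.
Midpoints: Q̄_A = 1635.5, P̄_B = 16.45.
ε = (ΔQ_A/Q̄_A)/(ΔP_B/P̄_B) = (687/1635.5)/(7.11/16.45) ≈ 0.97.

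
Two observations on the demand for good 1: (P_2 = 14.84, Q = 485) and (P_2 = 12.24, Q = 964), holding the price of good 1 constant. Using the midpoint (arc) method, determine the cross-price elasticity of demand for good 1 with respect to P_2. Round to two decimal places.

-3.44

ΔQ_1 = 964 − 485 = 479; ΔP_2 = 12.24 − 14.84 = -2.6.
Midpoints: Q̄_1 = 724.5, P̄_2 = 13.54.
ε = (ΔQ_1/Q̄_1)/(ΔP_2/P̄_2) = (479/724.5)/(-2.6/13.54) ≈ -3.44.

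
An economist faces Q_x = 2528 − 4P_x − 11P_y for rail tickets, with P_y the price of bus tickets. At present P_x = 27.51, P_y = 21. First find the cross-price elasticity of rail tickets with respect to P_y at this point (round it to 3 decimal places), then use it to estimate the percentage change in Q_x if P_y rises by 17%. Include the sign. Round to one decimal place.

At P_x = 27.51, P_y = 21: Q_x = 2186.96.
∂Q_x/∂P_y = -11.
ε = (∂Q_x/∂P_y)(P_y/Q_x) = -11.0000 × 21/2186.96 ≈ -0.106.
%ΔQ_x ≈ ε × %ΔP_y = -0.106 × (17%) = -1.8%.

-1.8%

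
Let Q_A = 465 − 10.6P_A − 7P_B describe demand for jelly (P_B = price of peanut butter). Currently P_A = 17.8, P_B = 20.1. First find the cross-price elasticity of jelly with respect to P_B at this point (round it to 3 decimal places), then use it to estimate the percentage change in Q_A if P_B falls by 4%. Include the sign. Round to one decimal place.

At P_A = 17.8, P_B = 20.1: Q_A = 135.62.
∂Q_A/∂P_B = -7.
ε = (∂Q_A/∂P_B)(P_B/Q_A) = -7.0000 × 20.1/135.62 ≈ -1.037.
%ΔQ_A ≈ ε × %ΔP_B = -1.037 × (-4%) = 4.1%.

4.1%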